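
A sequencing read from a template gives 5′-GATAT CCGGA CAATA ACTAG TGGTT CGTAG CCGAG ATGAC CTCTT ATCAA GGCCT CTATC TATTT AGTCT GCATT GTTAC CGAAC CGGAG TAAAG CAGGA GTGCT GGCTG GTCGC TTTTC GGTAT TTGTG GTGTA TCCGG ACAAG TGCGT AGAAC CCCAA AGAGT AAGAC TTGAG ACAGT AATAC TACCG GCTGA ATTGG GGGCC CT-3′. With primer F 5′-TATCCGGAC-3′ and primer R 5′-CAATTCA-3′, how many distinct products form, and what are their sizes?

Two products: 197 bp, 66 bp

The forward primer TATCCGGAC matches the top strand at positions 3–11, 134–142.
The reverse primer's reverse complement is TGAATTG, matching at positions 193–199.
Each forward site pairs with the reverse site to give a product ending at position 199: sizes 197, 66 bp.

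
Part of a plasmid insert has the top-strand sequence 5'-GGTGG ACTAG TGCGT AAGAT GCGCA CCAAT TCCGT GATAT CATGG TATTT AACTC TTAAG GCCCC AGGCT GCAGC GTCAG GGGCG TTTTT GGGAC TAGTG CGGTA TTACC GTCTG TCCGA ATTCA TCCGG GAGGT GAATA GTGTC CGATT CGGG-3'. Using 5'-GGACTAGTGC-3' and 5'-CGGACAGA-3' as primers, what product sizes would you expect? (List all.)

The forward primer GGACTAGTGC matches the top strand at positions 4–13, 92–101.
The reverse primer's reverse complement is TCTGTCCG, matching at positions 112–119.
Each forward site pairs with the reverse site to give a product ending at position 119: sizes 116, 28 bp.

116 bp, 28 bp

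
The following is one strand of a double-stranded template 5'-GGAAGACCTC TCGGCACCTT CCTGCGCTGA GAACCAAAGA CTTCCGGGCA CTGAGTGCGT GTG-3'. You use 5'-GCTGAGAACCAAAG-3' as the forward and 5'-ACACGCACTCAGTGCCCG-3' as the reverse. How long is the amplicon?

37 bp

Scanning the template, GCTGAGAACCAAAG occurs at positions 26–39; this primer anneals to the bottom strand there with its 3' end pointing downstream.
Reverse complement of the reverse primer: CGGGCACTGAGTGCGTGT. This occurs on the top strand at positions 45–62.
The product runs from position 26 to position 62, so its length is 62 − 26 + 1 = 37 bp.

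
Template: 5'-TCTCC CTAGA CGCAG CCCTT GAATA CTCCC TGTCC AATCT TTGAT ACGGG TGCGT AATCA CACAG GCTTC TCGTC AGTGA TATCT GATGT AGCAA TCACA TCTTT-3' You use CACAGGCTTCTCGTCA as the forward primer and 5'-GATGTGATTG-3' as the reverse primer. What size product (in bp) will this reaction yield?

42 bp

The forward primer matches the template at positions 61–76.
Taking the reverse complement of GATGTGATTG gives CAATCACATC, found at positions 93–102 on the template; the primer anneals here to the top strand with its 3' end pointing upstream.
The product runs from position 61 to position 102, so its length is 102 − 61 + 1 = 42 bp.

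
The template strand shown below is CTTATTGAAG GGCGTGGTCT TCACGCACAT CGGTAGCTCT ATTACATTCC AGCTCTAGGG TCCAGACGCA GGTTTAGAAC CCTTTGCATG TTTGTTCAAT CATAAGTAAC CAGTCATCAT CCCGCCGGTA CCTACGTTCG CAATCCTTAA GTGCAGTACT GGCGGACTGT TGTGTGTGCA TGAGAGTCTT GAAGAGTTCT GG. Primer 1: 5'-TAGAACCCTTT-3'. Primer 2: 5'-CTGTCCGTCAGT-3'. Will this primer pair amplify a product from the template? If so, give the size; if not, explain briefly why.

Primer 2 (CTGTCCGTCAGT) does not match the top strand, and its reverse complement ACTGACGGACAG does not match either.
With no annealing site for primer 2, no amplification occurs.

No product — primer 2 has no binding site in the template.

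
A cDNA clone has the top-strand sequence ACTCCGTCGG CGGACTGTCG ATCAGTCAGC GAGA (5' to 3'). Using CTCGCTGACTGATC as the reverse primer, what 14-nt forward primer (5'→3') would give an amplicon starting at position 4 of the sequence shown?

5'-CCGTCGGCGGACTG-3'

The reverse primer's reverse complement GATCAGTCAGCGAG matches the template at positions 20–33; the product starts at position 4.
The forward primer is identical to the top strand over positions 4–17: CCGTCGGCGGACTG.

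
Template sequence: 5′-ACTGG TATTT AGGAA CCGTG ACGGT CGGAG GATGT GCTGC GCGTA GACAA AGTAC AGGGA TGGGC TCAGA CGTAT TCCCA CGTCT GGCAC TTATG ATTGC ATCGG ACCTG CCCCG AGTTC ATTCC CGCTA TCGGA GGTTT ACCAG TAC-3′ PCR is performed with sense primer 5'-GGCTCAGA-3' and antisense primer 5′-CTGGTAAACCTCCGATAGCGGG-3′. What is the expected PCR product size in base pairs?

83 bp

The forward primer matches the template at positions 63–70.
Taking the reverse complement of CTGGTAAACCTCCGATAGCGGG gives CCCGCTATCGGAGGTTTACCAG, found at positions 124–145 on the template; the primer anneals here to the top strand with its 3' end pointing upstream.
Product length = (reverse-primer end) − (forward-primer start) + 1 = 145 − 63 + 1 = 83 bp.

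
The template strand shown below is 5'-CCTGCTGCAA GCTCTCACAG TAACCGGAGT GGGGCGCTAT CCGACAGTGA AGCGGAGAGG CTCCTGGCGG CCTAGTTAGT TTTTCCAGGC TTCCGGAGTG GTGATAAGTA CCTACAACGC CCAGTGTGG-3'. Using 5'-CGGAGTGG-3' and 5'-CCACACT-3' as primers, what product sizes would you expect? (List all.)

The forward primer CGGAGTGG matches the top strand at positions 25–32, 94–101.
The reverse primer's reverse complement is AGTGTGG, matching at positions 123–129.
Each forward site pairs with the reverse site to give a product ending at position 129: sizes 105, 36 bp.

105 bp, 36 bp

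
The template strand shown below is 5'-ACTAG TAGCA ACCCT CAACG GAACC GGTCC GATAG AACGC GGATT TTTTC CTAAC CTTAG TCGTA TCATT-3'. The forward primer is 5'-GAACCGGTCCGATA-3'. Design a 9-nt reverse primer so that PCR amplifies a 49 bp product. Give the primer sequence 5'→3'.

5'-ATGATACGA-3'

The forward primer binds at positions 21–34, so a 49 bp product ends at position 21 + 49 − 1 = 69.
The reverse primer anneals to the top strand over positions 61–69, i.e. to TCGTATCAT.
Its sequence written 5'→3' is the reverse complement: ATGATACGA.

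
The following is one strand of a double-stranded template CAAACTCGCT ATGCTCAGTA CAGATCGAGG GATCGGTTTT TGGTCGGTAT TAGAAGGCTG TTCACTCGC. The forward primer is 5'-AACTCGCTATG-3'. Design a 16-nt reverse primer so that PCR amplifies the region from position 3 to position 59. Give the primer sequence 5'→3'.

5'-AGCCTTCTAATACCGA-3'

The product's 3' end on the top strand is position 59.
The reverse primer anneals to the top strand over positions 44–59, i.e. to TCGGTATTAGAAGGCT.
Its sequence written 5'→3' is the reverse complement: AGCCTTCTAATACCGA.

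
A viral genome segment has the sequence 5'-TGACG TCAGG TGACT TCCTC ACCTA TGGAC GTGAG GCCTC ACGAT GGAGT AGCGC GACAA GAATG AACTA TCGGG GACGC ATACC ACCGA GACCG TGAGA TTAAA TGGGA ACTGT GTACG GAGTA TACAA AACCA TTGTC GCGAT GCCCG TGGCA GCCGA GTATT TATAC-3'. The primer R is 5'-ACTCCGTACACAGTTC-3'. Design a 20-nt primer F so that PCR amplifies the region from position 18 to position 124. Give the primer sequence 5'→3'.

The reverse primer's reverse complement GAACTGTGTACGGAGT matches the template at positions 109–124; the product starts at position 18.
The forward primer is identical to the top strand over positions 18–37: CTCACCTATGGACGTGAGGC.

5'-CTCACCTATGGACGTGAGGC-3'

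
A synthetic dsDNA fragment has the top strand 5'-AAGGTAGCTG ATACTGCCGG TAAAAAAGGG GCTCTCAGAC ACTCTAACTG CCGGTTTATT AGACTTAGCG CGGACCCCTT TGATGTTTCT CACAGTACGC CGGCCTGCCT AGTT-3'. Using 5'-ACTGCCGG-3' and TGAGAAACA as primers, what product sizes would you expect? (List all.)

The forward primer ACTGCCGG matches the top strand at positions 13–20, 47–54.
The reverse primer's reverse complement is TGTTTCTCA, matching at positions 84–92.
Each forward site pairs with the reverse site to give a product ending at position 92: sizes 80, 46 bp.

80 bp, 46 bp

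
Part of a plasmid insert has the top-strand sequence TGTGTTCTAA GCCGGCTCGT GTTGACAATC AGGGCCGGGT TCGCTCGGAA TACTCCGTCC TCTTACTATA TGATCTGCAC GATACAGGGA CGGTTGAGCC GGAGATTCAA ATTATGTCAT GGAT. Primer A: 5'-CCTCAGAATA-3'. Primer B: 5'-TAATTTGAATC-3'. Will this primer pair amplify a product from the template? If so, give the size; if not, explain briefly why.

Primer A (CCTCAGAATA) does not match the top strand, and its reverse complement TATTCTGAGG does not match either.
With no annealing site for primer A, no amplification occurs.

No product — primer A has no binding site in the template.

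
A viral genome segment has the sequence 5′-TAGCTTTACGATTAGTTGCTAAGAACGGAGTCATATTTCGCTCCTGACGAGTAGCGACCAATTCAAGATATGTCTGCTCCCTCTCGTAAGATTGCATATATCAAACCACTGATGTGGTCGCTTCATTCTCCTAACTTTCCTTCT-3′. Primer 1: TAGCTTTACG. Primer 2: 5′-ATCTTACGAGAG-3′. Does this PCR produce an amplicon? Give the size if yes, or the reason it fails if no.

Primer 1 (TAGCTTTACG) matches the top strand at positions 1–10; it acts as a forward primer.
Primer 2's reverse complement is CTCTCGTAAGAT, matching the top strand at positions 81–92; it acts as a reverse primer.
The 3' ends face each other across positions 1–92, giving a 92 bp product.

Yes — a 92 bp product.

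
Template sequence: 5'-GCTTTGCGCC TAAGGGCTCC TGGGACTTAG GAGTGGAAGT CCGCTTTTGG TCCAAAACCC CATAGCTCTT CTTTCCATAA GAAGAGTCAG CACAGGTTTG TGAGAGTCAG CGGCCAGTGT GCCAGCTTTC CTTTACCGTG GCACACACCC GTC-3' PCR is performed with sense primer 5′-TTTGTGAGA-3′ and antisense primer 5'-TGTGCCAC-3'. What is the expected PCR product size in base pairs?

The forward primer matches the template at positions 97–105.
Reverse complement of the reverse primer: GTGGCACA. This occurs on the top strand at positions 138–145.
The product runs from position 97 to position 145, so its length is 145 − 97 + 1 = 49 bp.

49 bp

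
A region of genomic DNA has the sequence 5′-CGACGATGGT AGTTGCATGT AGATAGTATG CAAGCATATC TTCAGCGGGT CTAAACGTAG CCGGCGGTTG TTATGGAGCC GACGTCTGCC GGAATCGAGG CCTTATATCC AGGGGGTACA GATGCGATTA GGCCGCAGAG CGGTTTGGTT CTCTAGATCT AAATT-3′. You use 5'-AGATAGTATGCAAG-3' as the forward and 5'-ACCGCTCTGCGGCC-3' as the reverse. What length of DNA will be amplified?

Forward primer AGATAGTATGCAAG is found on the top strand at positions 21–34.
Taking the reverse complement of ACCGCTCTGCGGCC gives GGCCGCAGAGCGGT, found at positions 131–144 on the template; the primer anneals here to the top strand with its 3' end pointing upstream.
The product runs from position 21 to position 144, so its length is 144 − 21 + 1 = 124 bp.

124 bp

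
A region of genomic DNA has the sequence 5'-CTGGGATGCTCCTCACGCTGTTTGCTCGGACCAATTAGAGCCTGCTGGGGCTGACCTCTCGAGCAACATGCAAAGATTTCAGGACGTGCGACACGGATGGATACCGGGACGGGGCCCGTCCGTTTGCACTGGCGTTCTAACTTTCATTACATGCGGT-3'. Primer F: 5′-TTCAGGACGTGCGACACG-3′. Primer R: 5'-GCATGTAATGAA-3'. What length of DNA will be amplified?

The forward primer matches the template at positions 78–95.
Reverse complement of the reverse primer: TTCATTACATGC. This occurs on the top strand at positions 143–154.
Amplicon spans positions 78–154: 77 bp.

77 bp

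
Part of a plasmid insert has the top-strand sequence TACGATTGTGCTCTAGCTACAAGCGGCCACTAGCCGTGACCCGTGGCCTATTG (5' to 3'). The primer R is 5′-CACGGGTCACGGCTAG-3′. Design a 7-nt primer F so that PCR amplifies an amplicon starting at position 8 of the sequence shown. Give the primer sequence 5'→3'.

5'-GTGCTCT-3'

The reverse primer's reverse complement CTAGCCGTGACCCGTG matches the template at positions 30–45; the product starts at position 8.
The forward primer is identical to the top strand over positions 8–14: GTGCTCT.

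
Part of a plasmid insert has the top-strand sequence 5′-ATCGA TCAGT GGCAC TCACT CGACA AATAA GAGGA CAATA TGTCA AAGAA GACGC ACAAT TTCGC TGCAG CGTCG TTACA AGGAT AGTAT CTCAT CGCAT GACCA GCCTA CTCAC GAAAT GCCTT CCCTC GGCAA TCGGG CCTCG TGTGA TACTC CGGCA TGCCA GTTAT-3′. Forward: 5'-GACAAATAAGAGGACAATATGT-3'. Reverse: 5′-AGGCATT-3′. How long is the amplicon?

103 bp

Scanning the template, GACAAATAAGAGGACAATATGT occurs at positions 22–43; this primer anneals to the bottom strand there with its 3' end pointing downstream.
The reverse primer's reverse complement is AATGCCT, which matches the template at positions 118–124.
Amplicon spans positions 22–124: 103 bp.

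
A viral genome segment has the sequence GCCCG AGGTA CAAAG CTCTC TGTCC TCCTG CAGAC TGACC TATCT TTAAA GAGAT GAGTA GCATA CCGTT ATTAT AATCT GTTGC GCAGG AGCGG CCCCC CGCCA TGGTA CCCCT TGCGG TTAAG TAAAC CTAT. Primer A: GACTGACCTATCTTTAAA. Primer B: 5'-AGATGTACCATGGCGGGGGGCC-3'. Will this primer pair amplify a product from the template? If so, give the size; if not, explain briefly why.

No product — primer B has no binding site in the template.

Primer B (AGATGTACCATGGCGGGGGGCC) does not match the top strand, and its reverse complement GGCCCCCCGCCATGGTACATCT does not match either.
With no annealing site for primer B, no amplification occurs.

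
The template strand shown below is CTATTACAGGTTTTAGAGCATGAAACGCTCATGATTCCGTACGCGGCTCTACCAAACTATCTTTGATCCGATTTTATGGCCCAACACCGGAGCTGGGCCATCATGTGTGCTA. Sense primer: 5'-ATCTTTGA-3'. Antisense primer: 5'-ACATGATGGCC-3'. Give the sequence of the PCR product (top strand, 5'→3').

Scanning the template, ATCTTTGA occurs at positions 59–66; this primer anneals to the bottom strand there with its 3' end pointing downstream.
Taking the reverse complement of ACATGATGGCC gives GGCCATCATGT, found at positions 96–106 on the template; the primer anneals here to the top strand with its 3' end pointing upstream.
The product is the template from position 59 through 106 (48 bp).

5'-ATCTTTGATCCGATTTTATGGCCCAACACCGGAGCTGGGCCATCATGT-3'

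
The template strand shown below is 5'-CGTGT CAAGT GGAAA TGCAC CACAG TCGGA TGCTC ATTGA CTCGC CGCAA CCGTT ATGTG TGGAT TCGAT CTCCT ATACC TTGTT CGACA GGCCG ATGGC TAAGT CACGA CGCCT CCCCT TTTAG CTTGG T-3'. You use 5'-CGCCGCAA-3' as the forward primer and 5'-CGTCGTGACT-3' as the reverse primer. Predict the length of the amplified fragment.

The forward primer matches the template at positions 43–50.
The reverse primer's reverse complement is AGTCACGACG, which matches the template at positions 103–112.
The product runs from position 43 to position 112, so its length is 112 − 43 + 1 = 70 bp.

70 bp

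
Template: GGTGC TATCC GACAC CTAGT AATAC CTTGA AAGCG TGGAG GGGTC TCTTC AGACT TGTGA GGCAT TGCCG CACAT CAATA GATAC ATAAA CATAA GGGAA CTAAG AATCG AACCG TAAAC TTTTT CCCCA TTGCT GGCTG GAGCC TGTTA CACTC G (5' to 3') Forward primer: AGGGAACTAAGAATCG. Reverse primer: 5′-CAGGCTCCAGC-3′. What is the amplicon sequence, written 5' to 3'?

Scanning the template, AGGGAACTAAGAATCG occurs at positions 95–110; this primer anneals to the bottom strand there with its 3' end pointing downstream.
Taking the reverse complement of CAGGCTCCAGC gives GCTGGAGCCTG, found at positions 137–147 on the template; the primer anneals here to the top strand with its 3' end pointing upstream.
The product is the template from position 95 through 147 (53 bp).

5'-AGGGAACTAAGAATCGAACCGTAAACTTTTTCCCCATTGCTGGCTGGAGCCTG-3'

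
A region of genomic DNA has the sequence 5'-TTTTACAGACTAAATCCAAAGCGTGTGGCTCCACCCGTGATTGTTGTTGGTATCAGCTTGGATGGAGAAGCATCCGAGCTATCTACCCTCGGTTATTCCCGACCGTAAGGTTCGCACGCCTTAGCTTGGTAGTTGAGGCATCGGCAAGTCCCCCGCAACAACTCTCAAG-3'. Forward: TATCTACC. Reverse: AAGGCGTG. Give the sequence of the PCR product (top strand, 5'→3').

Scanning the template, TATCTACC occurs at positions 80–87; this primer anneals to the bottom strand there with its 3' end pointing downstream.
Reverse complement of the reverse primer: CACGCCTT. This occurs on the top strand at positions 115–122.
The product is the template from position 80 through 122 (43 bp).

5'-TATCTACCCTCGGTTATTCCCGACCGTAAGGTTCGCACGCCTT-3'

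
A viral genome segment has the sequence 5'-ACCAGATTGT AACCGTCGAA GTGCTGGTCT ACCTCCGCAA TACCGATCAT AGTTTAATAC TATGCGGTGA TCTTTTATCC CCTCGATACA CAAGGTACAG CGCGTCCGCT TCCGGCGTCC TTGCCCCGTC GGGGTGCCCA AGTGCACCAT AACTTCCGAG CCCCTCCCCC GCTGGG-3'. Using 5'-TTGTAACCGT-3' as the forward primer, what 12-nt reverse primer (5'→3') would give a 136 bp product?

5'-CTTGGGCACCCC-3'

The forward primer binds at positions 7–16, so a 136 bp product ends at position 7 + 136 − 1 = 142.
The reverse primer anneals to the top strand over positions 131–142, i.e. to GGGGTGCCCAAG.
Its sequence written 5'→3' is the reverse complement: CTTGGGCACCCC.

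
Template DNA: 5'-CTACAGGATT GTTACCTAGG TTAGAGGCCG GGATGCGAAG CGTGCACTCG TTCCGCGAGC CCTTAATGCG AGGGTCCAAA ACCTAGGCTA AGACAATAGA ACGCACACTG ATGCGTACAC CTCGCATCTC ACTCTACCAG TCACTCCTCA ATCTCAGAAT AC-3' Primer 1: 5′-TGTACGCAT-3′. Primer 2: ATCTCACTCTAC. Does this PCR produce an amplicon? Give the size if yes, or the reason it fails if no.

Primer 1 (TGTACGCAT) has reverse complement ATGCGTACA, which matches the top strand at positions 111–119; primer 1 anneals to the top strand there with its 3' end pointing upstream toward position 111.
Primer 2 (ATCTCACTCTAC) matches the top strand directly at positions 126–137; it anneals to the bottom strand with its 3' end pointing downstream toward position 137.
The 3' ends diverge (primer 1 extends toward position 1, primer 2 toward position 162), so the primers never converge on a shared product.

No product — the primers' 3' ends point away from each other.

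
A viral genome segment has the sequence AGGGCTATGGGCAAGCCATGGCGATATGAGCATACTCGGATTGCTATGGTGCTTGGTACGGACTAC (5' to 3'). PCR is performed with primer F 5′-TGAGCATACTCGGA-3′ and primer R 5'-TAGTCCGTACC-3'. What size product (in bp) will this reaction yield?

39 bp

The forward primer matches the template at positions 27–40.
The reverse primer's reverse complement is GGTACGGACTA, which matches the template at positions 55–65.
Amplicon spans positions 27–65: 39 bp.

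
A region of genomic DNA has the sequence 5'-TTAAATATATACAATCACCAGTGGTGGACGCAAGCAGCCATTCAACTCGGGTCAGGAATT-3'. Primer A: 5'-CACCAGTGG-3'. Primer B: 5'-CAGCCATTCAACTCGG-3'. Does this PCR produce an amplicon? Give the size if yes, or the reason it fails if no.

Primer A (CACCAGTGG) matches the top strand at positions 16–24 (3' end points downstream).
Primer B (CAGCCATTCAACTCGG) also matches the top strand directly, at positions 35–50 — its reverse complement CCGAGTTGAATGGCTG is not present.
Both primers anneal to the bottom strand with 3' ends pointing the same way, so neither can prime synthesis back toward the other.

No product — both primers anneal to the same strand and extend in the same direction.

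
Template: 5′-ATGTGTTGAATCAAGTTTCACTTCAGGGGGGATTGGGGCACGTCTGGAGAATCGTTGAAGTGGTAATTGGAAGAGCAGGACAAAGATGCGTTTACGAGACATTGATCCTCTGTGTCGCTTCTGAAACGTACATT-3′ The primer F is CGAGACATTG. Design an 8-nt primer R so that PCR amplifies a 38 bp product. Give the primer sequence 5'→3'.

5'-TGTACGTT-3'

The forward primer binds at positions 95–104, so a 38 bp product ends at position 95 + 38 − 1 = 132.
The reverse primer anneals to the top strand over positions 125–132, i.e. to AACGTACA.
Its sequence written 5'→3' is the reverse complement: TGTACGTT.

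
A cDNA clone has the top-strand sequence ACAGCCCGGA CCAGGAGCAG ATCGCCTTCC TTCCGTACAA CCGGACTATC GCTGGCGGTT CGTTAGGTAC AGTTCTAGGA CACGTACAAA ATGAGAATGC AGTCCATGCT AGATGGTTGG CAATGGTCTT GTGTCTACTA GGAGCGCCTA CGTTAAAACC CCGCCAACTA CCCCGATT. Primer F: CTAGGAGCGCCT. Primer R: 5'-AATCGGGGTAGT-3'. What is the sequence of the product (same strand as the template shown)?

5'-CTAGGAGCGCCTACGTTAAAACCCCGCCAACTACCCCGATT-3'

Forward primer CTAGGAGCGCCT is found on the top strand at positions 138–149.
Taking the reverse complement of AATCGGGGTAGT gives ACTACCCCGATT, found at positions 167–178 on the template; the primer anneals here to the top strand with its 3' end pointing upstream.
The product is the template from position 138 through 178 (41 bp).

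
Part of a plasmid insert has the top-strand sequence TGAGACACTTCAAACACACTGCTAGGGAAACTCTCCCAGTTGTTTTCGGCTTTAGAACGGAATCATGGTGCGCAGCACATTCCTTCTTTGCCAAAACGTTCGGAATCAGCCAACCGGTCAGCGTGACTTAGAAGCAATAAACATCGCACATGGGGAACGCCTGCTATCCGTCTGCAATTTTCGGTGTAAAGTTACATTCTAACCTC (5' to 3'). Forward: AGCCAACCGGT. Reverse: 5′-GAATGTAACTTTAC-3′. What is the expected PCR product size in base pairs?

The forward primer matches the template at positions 108–118.
Taking the reverse complement of GAATGTAACTTTAC gives GTAAAGTTACATTC, found at positions 186–199 on the template; the primer anneals here to the top strand with its 3' end pointing upstream.
Product length = (reverse-primer end) − (forward-primer start) + 1 = 199 − 108 + 1 = 92 bp.

92 bp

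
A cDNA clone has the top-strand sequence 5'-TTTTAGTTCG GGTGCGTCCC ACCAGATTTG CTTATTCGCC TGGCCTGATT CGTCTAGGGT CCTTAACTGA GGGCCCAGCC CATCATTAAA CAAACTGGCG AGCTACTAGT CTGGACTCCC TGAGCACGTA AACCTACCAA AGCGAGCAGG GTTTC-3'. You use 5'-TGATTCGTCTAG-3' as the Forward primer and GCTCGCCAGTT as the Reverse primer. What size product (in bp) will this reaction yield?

58 bp

The forward primer matches the template at positions 46–57.
The reverse primer's reverse complement is AACTGGCGAGC, which matches the template at positions 93–103.
Product length = (reverse-primer end) − (forward-primer start) + 1 = 103 − 46 + 1 = 58 bp.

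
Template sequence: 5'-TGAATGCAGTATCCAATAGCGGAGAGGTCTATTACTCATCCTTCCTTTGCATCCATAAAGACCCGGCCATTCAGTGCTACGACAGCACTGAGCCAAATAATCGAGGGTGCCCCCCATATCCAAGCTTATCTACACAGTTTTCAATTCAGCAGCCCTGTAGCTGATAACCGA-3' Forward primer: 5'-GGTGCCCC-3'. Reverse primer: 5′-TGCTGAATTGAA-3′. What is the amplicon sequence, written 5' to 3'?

Forward primer GGTGCCCC is found on the top strand at positions 106–113.
The reverse primer's reverse complement is TTCAATTCAGCA, which matches the template at positions 140–151.
The product is the template from position 106 through 151 (46 bp).

5'-GGTGCCCCCCATATCCAAGCTTATCTACACAGTTTTCAATTCAGCA-3'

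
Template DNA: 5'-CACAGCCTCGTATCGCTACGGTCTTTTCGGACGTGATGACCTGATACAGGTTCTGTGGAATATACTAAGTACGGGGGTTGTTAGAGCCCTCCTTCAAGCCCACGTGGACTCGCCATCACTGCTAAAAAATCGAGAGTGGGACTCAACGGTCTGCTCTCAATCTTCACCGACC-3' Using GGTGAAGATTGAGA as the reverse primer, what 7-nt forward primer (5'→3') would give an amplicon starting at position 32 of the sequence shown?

The reverse primer's reverse complement TCTCAATCTTCACC matches the template at positions 155–168; the product starts at position 32.
The forward primer is identical to the top strand over positions 32–38: CGTGATG.

5'-CGTGATG-3'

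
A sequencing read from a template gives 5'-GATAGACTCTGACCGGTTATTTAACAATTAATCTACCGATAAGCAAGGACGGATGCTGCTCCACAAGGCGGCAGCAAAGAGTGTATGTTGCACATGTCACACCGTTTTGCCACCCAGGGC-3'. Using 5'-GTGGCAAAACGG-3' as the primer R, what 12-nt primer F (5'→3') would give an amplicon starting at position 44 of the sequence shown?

5'-CAAGGACGGATG-3'

The reverse primer's reverse complement CCGTTTTGCCAC matches the template at positions 102–113; the product starts at position 44.
The forward primer is identical to the top strand over positions 44–55: CAAGGACGGATG.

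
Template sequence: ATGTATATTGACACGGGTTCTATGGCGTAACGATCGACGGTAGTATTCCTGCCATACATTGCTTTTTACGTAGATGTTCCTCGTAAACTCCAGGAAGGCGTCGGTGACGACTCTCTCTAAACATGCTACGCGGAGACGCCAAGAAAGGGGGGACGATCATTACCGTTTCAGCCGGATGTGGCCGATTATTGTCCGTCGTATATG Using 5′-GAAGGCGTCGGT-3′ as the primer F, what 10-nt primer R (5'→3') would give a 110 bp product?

5'-ATATACGACG-3'

The forward primer binds at positions 94–105, so a 110 bp product ends at position 94 + 110 − 1 = 203.
The reverse primer anneals to the top strand over positions 194–203, i.e. to CGTCGTATAT.
Its sequence written 5'→3' is the reverse complement: ATATACGACG.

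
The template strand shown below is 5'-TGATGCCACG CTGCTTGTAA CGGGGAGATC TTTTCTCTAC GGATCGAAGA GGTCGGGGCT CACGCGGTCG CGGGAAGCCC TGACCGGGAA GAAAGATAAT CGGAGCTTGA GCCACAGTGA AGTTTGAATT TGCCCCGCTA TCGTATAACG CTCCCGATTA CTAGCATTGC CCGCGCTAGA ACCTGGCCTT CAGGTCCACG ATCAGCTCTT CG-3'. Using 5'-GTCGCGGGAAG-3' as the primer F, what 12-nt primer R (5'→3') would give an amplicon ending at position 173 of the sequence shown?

The forward primer binds at positions 67–77; the product's 3' end on the top strand is position 173.
The reverse primer anneals to the top strand over positions 162–173, i.e. to TAGCATTGCCCG.
Its sequence written 5'→3' is the reverse complement: CGGGCAATGCTA.

5'-CGGGCAATGCTA-3'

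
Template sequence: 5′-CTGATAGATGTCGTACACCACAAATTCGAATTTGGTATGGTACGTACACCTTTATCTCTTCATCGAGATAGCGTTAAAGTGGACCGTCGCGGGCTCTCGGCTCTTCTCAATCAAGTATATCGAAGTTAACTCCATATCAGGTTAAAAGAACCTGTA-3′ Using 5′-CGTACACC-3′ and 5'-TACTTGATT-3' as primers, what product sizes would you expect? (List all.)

106 bp, 75 bp

The forward primer CGTACACC matches the top strand at positions 12–19, 43–50.
The reverse primer's reverse complement is AATCAAGTA, matching at positions 109–117.
Each forward site pairs with the reverse site to give a product ending at position 117: sizes 106, 75 bp.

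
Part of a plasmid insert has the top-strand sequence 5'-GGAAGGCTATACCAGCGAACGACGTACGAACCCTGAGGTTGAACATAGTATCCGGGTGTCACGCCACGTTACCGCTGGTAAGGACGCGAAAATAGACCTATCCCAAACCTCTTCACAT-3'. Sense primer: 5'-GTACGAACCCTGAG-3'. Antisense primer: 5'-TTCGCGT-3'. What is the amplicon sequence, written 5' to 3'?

The forward primer matches the template at positions 24–37.
The reverse primer's reverse complement is ACGCGAA, which matches the template at positions 84–90.
The product is the template from position 24 through 90 (67 bp).

5'-GTACGAACCCTGAGGTTGAACATAGTATCCGGGTGTCACGCCACGTTACCGCTGGTAAGGACGCGAA-3'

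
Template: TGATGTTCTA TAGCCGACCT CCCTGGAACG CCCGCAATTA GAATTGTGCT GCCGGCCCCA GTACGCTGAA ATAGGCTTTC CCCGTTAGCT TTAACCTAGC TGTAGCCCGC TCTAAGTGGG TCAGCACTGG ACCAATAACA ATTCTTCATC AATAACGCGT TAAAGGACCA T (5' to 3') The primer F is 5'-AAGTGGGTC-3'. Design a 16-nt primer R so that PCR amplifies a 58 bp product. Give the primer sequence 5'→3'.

The forward primer binds at positions 114–122, so a 58 bp product ends at position 114 + 58 − 1 = 171.
The reverse primer anneals to the top strand over positions 156–171, i.e. to CGCGTTAAAGGACCAT.
Its sequence written 5'→3' is the reverse complement: ATGGTCCTTTAACGCG.

5'-ATGGTCCTTTAACGCG-3'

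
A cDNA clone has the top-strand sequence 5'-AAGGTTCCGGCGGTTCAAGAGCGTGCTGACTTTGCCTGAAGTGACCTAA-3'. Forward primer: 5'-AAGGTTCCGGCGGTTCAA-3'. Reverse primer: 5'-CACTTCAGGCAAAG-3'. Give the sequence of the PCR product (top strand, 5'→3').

The forward primer matches the template at positions 1–18.
The reverse primer's reverse complement is CTTTGCCTGAAGTG, which matches the template at positions 30–43.
The product is the template from position 1 through 43 (43 bp).

5'-AAGGTTCCGGCGGTTCAAGAGCGTGCTGACTTTGCCTGAAGTG-3'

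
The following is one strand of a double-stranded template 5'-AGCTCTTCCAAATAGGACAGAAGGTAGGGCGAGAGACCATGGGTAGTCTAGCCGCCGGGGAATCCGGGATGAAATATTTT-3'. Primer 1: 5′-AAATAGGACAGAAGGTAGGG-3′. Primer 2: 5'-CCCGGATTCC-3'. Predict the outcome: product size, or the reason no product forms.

Yes — a 59 bp product.

Primer 1 (AAATAGGACAGAAGGTAGGG) matches the top strand at positions 10–29; it acts as a forward primer.
Primer 2's reverse complement is GGAATCCGGG, matching the top strand at positions 59–68; it acts as a reverse primer.
The 3' ends face each other across positions 10–68, giving a 59 bp product.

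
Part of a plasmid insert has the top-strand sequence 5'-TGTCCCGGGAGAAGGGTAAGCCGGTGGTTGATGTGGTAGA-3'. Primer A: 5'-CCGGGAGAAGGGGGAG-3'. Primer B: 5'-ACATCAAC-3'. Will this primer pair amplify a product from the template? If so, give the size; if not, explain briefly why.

No product — primer A has no binding site in the template.

Primer A (CCGGGAGAAGGGGGAG) does not match the top strand, and its reverse complement CTCCCCCTTCTCCCGG does not match either.
With no annealing site for primer A, no amplification occurs.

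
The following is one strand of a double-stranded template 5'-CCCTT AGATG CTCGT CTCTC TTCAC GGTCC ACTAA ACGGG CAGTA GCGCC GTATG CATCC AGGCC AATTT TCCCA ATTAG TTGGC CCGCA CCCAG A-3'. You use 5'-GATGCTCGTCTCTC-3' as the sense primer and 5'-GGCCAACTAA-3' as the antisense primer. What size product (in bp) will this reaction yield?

80 bp

The forward primer matches the template at positions 7–20.
Reverse complement of the reverse primer: TTAGTTGGCC. This occurs on the top strand at positions 77–86.
Amplicon spans positions 7–86: 80 bp.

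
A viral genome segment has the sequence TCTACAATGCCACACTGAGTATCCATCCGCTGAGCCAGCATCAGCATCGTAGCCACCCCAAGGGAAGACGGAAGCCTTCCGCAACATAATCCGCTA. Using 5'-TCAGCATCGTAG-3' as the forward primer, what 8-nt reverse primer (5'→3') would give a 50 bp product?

The forward primer binds at positions 41–52, so a 50 bp product ends at position 41 + 50 − 1 = 90.
The reverse primer anneals to the top strand over positions 83–90, i.e. to AACATAAT.
Its sequence written 5'→3' is the reverse complement: ATTATGTT.

5'-ATTATGTT-3'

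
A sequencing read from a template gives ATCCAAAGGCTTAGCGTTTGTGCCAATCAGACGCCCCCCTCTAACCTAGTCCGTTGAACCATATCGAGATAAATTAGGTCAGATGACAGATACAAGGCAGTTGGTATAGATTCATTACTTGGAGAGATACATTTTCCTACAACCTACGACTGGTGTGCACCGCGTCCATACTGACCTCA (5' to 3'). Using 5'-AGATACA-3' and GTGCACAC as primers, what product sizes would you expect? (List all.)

The forward primer AGATACA matches the top strand at positions 88–94, 125–131.
The reverse primer's reverse complement is GTGTGCAC, matching at positions 153–160.
Each forward site pairs with the reverse site to give a product ending at position 160: sizes 73, 36 bp.

73 bp, 36 bp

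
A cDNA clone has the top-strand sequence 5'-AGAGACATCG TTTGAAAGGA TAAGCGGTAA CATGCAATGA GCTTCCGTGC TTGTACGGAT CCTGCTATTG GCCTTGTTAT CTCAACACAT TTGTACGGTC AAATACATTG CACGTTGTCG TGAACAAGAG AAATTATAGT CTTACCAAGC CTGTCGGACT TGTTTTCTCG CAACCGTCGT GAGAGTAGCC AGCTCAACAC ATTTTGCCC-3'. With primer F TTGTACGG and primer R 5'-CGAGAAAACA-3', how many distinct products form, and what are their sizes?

The forward primer TTGTACGG matches the top strand at positions 51–58, 91–98.
The reverse primer's reverse complement is TGTTTTCTCG, matching at positions 161–170.
Each forward site pairs with the reverse site to give a product ending at position 170: sizes 120, 80 bp.

Two products: 120 bp, 80 bp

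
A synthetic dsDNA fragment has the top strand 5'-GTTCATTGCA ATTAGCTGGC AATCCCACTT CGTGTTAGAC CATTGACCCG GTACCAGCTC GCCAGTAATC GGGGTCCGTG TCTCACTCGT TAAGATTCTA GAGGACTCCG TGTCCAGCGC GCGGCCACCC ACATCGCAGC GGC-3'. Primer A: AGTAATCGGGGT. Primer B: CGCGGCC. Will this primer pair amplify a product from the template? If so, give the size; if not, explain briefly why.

Primer A (AGTAATCGGGGT) matches the top strand at positions 64–75 (3' end points downstream).
Primer B (CGCGGCC) also matches the top strand directly, at positions 120–126 — its reverse complement GGCCGCG is not present.
Both primers anneal to the bottom strand with 3' ends pointing the same way, so neither can prime synthesis back toward the other.

No product — both primers anneal to the same strand and extend in the same direction.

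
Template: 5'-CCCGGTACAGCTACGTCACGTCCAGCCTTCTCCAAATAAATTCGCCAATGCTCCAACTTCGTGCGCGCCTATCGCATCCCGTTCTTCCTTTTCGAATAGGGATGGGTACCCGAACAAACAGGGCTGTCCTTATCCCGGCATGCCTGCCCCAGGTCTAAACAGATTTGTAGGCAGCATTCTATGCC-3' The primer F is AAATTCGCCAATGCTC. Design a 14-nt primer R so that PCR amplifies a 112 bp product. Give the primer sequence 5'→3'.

The forward primer binds at positions 38–53, so a 112 bp product ends at position 38 + 112 − 1 = 149.
The reverse primer anneals to the top strand over positions 136–149, i.e. to CGGCATGCCTGCCC.
Its sequence written 5'→3' is the reverse complement: GGGCAGGCATGCCG.

5'-GGGCAGGCATGCCG-3'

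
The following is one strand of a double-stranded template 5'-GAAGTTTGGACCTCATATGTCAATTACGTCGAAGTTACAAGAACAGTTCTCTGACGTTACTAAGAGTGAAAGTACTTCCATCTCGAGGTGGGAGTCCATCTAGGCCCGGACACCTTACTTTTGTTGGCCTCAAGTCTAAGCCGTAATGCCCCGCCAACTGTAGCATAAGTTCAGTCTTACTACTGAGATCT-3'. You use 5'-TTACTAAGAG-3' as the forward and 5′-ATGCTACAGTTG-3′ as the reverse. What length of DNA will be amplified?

110 bp

Scanning the template, TTACTAAGAG occurs at positions 57–66; this primer anneals to the bottom strand there with its 3' end pointing downstream.
Taking the reverse complement of ATGCTACAGTTG gives CAACTGTAGCAT, found at positions 155–166 on the template; the primer anneals here to the top strand with its 3' end pointing upstream.
Amplicon spans positions 57–166: 110 bp.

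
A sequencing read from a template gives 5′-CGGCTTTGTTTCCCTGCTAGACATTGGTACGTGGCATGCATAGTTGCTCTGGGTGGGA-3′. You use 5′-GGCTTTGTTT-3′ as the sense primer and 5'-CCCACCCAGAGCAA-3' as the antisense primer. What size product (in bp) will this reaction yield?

56 bp

The forward primer matches the template at positions 2–11.
Reverse complement of the reverse primer: TTGCTCTGGGTGGG. This occurs on the top strand at positions 44–57.
Amplicon spans positions 2–57: 56 bp.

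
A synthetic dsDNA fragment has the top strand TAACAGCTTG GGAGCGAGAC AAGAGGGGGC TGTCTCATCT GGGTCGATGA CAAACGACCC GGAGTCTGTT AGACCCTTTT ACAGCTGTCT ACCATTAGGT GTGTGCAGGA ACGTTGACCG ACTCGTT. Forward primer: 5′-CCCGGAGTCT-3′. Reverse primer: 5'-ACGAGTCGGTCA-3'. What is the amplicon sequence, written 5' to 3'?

Forward primer CCCGGAGTCT is found on the top strand at positions 58–67.
Taking the reverse complement of ACGAGTCGGTCA gives TGACCGACTCGT, found at positions 115–126 on the template; the primer anneals here to the top strand with its 3' end pointing upstream.
The product is the template from position 58 through 126 (69 bp).

5'-CCCGGAGTCTGTTAGACCCTTTTACAGCTGTCTACCATTAGGTGTGTGCAGGAACGTTGACCGACTCGT-3'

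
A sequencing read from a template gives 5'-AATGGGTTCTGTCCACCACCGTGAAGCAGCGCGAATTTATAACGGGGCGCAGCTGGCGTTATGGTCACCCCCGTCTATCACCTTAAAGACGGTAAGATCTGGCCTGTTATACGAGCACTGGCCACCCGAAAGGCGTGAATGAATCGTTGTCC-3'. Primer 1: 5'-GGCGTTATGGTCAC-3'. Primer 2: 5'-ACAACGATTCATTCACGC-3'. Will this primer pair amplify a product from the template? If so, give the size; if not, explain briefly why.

Yes — a 96 bp product.

Primer 1 (GGCGTTATGGTCAC) matches the top strand at positions 55–68; it acts as a forward primer.
Primer 2's reverse complement is GCGTGAATGAATCGTTGT, matching the top strand at positions 133–150; it acts as a reverse primer.
The 3' ends face each other across positions 55–150, giving a 96 bp product.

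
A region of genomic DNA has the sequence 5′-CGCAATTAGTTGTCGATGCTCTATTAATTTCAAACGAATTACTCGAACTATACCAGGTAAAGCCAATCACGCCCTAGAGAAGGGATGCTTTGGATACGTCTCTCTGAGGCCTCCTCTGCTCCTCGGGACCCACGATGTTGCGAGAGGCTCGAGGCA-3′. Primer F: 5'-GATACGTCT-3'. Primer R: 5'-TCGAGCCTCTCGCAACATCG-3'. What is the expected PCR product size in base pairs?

60 bp

Scanning the template, GATACGTCT occurs at positions 93–101; this primer anneals to the bottom strand there with its 3' end pointing downstream.
Taking the reverse complement of TCGAGCCTCTCGCAACATCG gives CGATGTTGCGAGAGGCTCGA, found at positions 133–152 on the template; the primer anneals here to the top strand with its 3' end pointing upstream.
Amplicon spans positions 93–152: 60 bp.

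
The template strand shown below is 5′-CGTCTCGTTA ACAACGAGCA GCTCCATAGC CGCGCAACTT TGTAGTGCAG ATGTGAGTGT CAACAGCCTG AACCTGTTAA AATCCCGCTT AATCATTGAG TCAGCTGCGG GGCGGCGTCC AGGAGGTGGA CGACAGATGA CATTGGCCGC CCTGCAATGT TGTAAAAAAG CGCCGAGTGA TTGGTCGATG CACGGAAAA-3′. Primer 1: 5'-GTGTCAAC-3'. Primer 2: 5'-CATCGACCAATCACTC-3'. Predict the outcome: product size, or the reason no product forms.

Primer 1 (GTGTCAAC) matches the top strand at positions 57–64; it acts as a forward primer.
Primer 2's reverse complement is GAGTGATTGGTCGATG, matching the top strand at positions 175–190; it acts as a reverse primer.
The 3' ends face each other across positions 57–190, giving a 134 bp product.

Yes — a 134 bp product.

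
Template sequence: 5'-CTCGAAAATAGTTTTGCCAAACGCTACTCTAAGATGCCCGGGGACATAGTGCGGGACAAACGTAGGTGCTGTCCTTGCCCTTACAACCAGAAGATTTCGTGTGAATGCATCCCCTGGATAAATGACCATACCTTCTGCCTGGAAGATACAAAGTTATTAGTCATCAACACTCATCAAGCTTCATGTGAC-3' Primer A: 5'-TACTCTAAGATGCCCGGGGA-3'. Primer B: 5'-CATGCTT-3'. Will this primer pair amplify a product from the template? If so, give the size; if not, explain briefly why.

Primer B (CATGCTT) does not match the top strand, and its reverse complement AAGCATG does not match either.
With no annealing site for primer B, no amplification occurs.

No product — primer B has no binding site in the template.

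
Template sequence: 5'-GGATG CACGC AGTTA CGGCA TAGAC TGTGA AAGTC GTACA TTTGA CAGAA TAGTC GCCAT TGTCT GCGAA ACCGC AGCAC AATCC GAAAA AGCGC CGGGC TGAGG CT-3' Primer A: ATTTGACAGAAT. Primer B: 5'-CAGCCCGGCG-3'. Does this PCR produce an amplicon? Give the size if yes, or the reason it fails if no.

Yes — a 63 bp product.

Primer A (ATTTGACAGAAT) matches the top strand at positions 40–51; it acts as a forward primer.
Primer B's reverse complement is CGCCGGGCTG, matching the top strand at positions 93–102; it acts as a reverse primer.
The 3' ends face each other across positions 40–102, giving a 63 bp product.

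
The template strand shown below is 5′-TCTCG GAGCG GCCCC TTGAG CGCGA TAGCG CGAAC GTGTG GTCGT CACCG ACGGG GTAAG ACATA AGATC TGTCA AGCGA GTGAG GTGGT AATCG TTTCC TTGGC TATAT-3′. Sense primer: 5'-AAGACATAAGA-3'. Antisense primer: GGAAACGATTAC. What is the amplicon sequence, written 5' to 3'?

5'-AAGACATAAGATCTGTCAAGCGAGTGAGGTGGTAATCGTTTCC-3'

Scanning the template, AAGACATAAGA occurs at positions 58–68; this primer anneals to the bottom strand there with its 3' end pointing downstream.
Reverse complement of the reverse primer: GTAATCGTTTCC. This occurs on the top strand at positions 89–100.
The product is the template from position 58 through 100 (43 bp).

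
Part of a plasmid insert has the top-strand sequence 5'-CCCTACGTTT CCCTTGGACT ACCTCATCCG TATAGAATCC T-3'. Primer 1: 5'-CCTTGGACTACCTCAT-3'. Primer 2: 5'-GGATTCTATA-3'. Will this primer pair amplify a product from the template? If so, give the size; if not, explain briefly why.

Yes — a 29 bp product.

Primer 1 (CCTTGGACTACCTCAT) matches the top strand at positions 12–27; it acts as a forward primer.
Primer 2's reverse complement is TATAGAATCC, matching the top strand at positions 31–40; it acts as a reverse primer.
The 3' ends face each other across positions 12–40, giving a 29 bp product.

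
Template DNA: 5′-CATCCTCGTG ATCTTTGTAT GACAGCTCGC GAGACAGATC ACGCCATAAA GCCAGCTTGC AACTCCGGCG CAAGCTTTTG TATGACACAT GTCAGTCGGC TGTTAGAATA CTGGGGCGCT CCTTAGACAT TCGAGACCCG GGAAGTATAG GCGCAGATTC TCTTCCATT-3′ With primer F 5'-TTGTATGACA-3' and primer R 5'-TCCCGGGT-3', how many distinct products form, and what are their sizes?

Two products: 129 bp, 66 bp

The forward primer TTGTATGACA matches the top strand at positions 15–24, 78–87.
The reverse primer's reverse complement is ACCCGGGA, matching at positions 136–143.
Each forward site pairs with the reverse site to give a product ending at position 143: sizes 129, 66 bp.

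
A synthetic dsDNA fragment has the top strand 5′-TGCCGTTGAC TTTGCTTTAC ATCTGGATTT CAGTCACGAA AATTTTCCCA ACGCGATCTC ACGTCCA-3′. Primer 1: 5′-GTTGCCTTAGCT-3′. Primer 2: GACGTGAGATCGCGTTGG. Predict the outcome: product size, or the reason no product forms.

Primer 1 (GTTGCCTTAGCT) does not match the top strand, and its reverse complement AGCTAAGGCAAC does not match either.
With no annealing site for primer 1, no amplification occurs.

No product — primer 1 has no binding site in the template.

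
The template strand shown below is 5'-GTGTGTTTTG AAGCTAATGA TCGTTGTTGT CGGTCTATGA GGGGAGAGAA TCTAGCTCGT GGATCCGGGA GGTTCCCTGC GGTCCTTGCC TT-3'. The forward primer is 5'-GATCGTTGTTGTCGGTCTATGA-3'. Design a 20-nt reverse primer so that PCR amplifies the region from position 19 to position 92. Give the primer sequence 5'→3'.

The product's 3' end on the top strand is position 92.
The reverse primer anneals to the top strand over positions 73–92, i.e. to TTCCCTGCGGTCCTTGCCTT.
Its sequence written 5'→3' is the reverse complement: AAGGCAAGGACCGCAGGGAA.

5'-AAGGCAAGGACCGCAGGGAA-3'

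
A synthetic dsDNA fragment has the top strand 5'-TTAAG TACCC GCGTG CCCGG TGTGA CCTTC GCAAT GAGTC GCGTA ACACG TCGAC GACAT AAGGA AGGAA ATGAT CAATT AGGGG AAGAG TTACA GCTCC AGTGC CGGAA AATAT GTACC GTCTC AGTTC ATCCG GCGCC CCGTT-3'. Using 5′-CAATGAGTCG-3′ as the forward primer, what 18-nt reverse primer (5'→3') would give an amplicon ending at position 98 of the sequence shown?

The forward primer binds at positions 32–41; the product's 3' end on the top strand is position 98.
The reverse primer anneals to the top strand over positions 81–98, i.e. to AGGGGAAGAGTTACAGCT.
Its sequence written 5'→3' is the reverse complement: AGCTGTAACTCTTCCCCT.

5'-AGCTGTAACTCTTCCCCT-3'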